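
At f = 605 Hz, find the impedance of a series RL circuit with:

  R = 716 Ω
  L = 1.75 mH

Step 1 — Angular frequency: ω = 2π·f = 2π·605 = 3801 rad/s.
Step 2 — Component impedances:
  R: Z = R = 716 Ω
  L: Z = jωL = j·3801·0.00175 = 0 + j6.652 Ω
Step 3 — Series combination: Z_total = R + L = 716 + j6.652 Ω = 716∠0.5° Ω.

Z = 716 + j6.652 Ω = 716∠0.5° Ω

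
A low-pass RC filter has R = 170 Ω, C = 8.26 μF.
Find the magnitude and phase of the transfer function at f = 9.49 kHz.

Step 1 — Angular frequency: ω = 2π·9490 = 5.963e+04 rad/s.
Step 2 — Transfer function: H(jω) = 1/(1 + jωRC).
Step 3 — Denominator: 1 + jωRC = 1 + j·5.963e+04·170·8.26e-06 = 1 + j83.73.
Step 4 — H = 0.0001426 - j0.01194.
Step 5 — Magnitude: |H| = 0.01194 (-38.5 dB); phase: φ = -89.3°.

|H| = 0.01194 (-38.5 dB), φ = -89.3°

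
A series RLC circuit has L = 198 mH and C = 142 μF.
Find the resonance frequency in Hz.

Step 1 — Resonance condition Im(Z)=0 gives ω₀ = 1/√(LC).
Step 2 — ω₀ = 1/√(0.198·0.000142) = 188.6 rad/s.
Step 3 — f₀ = ω₀/(2π) = 30.02 Hz.

f₀ = 30.02 Hz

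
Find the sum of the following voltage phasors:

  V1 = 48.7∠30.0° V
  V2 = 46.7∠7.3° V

Step 1 — Convert each phasor to rectangular form:
  V1 = 48.7·(cos(30.0°) + j·sin(30.0°)) = 42.18 + j24.35 V
  V2 = 46.7·(cos(7.3°) + j·sin(7.3°)) = 46.32 + j5.934 V
Step 2 — Sum components: V_total = 88.5 + j30.28 V.
Step 3 — Convert to polar: |V_total| = 93.54 V, ∠V_total = 18.9°.

V_total = 93.54∠18.9° V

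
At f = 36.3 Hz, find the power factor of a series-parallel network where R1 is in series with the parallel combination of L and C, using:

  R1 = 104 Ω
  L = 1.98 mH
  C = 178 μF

Step 1 — Angular frequency: ω = 2π·f = 2π·36.3 = 228.1 rad/s.
Step 2 — Component impedances:
  R1: Z = R = 104 Ω
  L: Z = jωL = j·228.1·0.00198 = 0 + j0.4516 Ω
  C: Z = 1/(jωC) = -j/(ω·C) = 0 - j24.63 Ω
Step 3 — Parallel branch: L || C = 1/(1/L + 1/C) = 0 + j0.46 Ω.
Step 4 — Series with R1: Z_total = R1 + (L || C) = 104 + j0.46 Ω = 104∠0.3° Ω.
Step 5 — Power factor: PF = cos(φ) = Re(Z)/|Z| = 104/104 = 1.
Step 6 — Type: Im(Z) = 0.46 ⇒ lagging (phase φ = 0.3°).

PF = 1 (lagging, φ = 0.3°)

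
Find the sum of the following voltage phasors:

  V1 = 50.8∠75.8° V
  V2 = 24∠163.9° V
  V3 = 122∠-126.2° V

Step 1 — Convert each phasor to rectangular form:
  V1 = 50.8·(cos(75.8°) + j·sin(75.8°)) = 12.46 + j49.25 V
  V2 = 24·(cos(163.9°) + j·sin(163.9°)) = -23.06 + j6.656 V
  V3 = 122·(cos(-126.2°) + j·sin(-126.2°)) = -72.05 - j98.45 V
Step 2 — Sum components: V_total = -82.65 - j42.55 V.
Step 3 — Convert to polar: |V_total| = 92.96 V, ∠V_total = -152.8°.

V_total = 92.96∠-152.8° V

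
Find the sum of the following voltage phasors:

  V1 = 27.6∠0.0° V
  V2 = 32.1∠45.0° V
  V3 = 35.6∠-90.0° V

Step 1 — Convert each phasor to rectangular form:
  V1 = 27.6·(cos(0.0°) + j·sin(0.0°)) = 27.6 V
  V2 = 32.1·(cos(45.0°) + j·sin(45.0°)) = 22.7 + j22.7 V
  V3 = 35.6·(cos(-90.0°) + j·sin(-90.0°)) = 0 - j35.6 V
Step 2 — Sum components: V_total = 50.3 - j12.9 V.
Step 3 — Convert to polar: |V_total| = 51.93 V, ∠V_total = -14.4°.

V_total = 51.93∠-14.4° V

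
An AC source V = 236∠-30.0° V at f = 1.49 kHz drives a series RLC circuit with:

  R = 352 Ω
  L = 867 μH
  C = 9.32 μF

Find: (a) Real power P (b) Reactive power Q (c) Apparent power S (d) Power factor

Step 1 — Angular frequency: ω = 2π·f = 2π·1490 = 9362 rad/s.
Step 2 — Component impedances:
  R: Z = R = 352 Ω
  L: Z = jωL = j·9362·0.000867 = 0 + j8.117 Ω
  C: Z = 1/(jωC) = -j/(ω·C) = 0 - j11.46 Ω
Step 3 — Series combination: Z_total = R + L + C = 352 - j3.344 Ω = 352∠-0.5° Ω.
Step 4 — Source phasor: V = 236∠-30.0° V = 204.4 - j118 V.
Step 5 — Current: I = V / Z = 0.5838 - j0.3297 A = 0.6704∠-29.5° A.
Step 6 — Complex power: S = V·I* = 158.2 - j1.503 VA.
Step 7 — Real power: P = Re(S) = 158.2 W.
Step 8 — Reactive power: Q = Im(S) = -1.503 VAR.
Step 9 — Apparent power: |S| = 158.2 VA.
Step 10 — Power factor: PF = P/|S| = 1 (leading).

(a) P = 158.2 W  (b) Q = -1.503 VAR  (c) S = 158.2 VA  (d) PF = 1 (leading)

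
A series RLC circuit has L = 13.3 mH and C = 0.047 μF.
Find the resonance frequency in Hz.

Step 1 — Resonance condition Im(Z)=0 gives ω₀ = 1/√(LC).
Step 2 — ω₀ = 1/√(0.0133·4.7e-08) = 4e+04 rad/s.
Step 3 — f₀ = ω₀/(2π) = 6366 Hz.

f₀ = 6366 Hz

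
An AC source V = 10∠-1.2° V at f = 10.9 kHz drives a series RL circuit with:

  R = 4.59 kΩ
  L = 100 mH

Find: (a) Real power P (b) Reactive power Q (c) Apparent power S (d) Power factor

Step 1 — Angular frequency: ω = 2π·f = 2π·1.09e+04 = 6.849e+04 rad/s.
Step 2 — Component impedances:
  R: Z = R = 4590 Ω
  L: Z = jωL = j·6.849e+04·0.1 = 0 + j6849 Ω
Step 3 — Series combination: Z_total = R + L = 4590 + j6849 Ω = 8245∠56.2° Ω.
Step 4 — Source phasor: V = 10∠-1.2° V = 9.998 - j0.2094 V.
Step 5 — Current: I = V / Z = 0.000654 - j0.001021 A = 0.001213∠-57.4° A.
Step 6 — Complex power: S = V·I* = 0.006753 + j0.01008 VA.
Step 7 — Real power: P = Re(S) = 0.006753 W.
Step 8 — Reactive power: Q = Im(S) = 0.01008 VAR.
Step 9 — Apparent power: |S| = 0.01213 VA.
Step 10 — Power factor: PF = P/|S| = 0.5567 (lagging).

(a) P = 0.006753 W  (b) Q = 0.01008 VAR  (c) S = 0.01213 VA  (d) PF = 0.5567 (lagging)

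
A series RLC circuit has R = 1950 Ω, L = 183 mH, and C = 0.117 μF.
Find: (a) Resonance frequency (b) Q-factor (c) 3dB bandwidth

Step 1 — Resonance: ω₀ = 1/√(LC) = 1/√(0.183·1.17e-07) = 6834 rad/s.
Step 2 — f₀ = ω₀/(2π) = 1088 Hz.
Step 3 — Series Q: Q = ω₀L/R = 6834·0.183/1950 = 0.6414.
Step 4 — Bandwidth: Δω = ω₀/Q = 1.066e+04 rad/s; BW = Δω/(2π) = 1696 Hz.

(a) f₀ = 1088 Hz  (b) Q = 0.6414  (c) BW = 1696 Hz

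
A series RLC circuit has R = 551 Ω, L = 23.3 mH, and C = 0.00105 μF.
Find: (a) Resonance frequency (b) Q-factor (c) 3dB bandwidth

Step 1 — Resonance condition Im(Z)=0 gives ω₀ = 1/√(LC).
Step 2 — ω₀ = 1/√(0.0233·1.05e-09) = 2.022e+05 rad/s.
Step 3 — f₀ = ω₀/(2π) = 3.218e+04 Hz.
Step 4 — Series Q: Q = ω₀L/R = 2.022e+05·0.0233/551 = 8.549.
Step 5 — 3dB bandwidth: Δω = ω₀/Q = 2.365e+04 rad/s; BW = Δω/(2π) = 3764 Hz.

(a) f₀ = 3.218e+04 Hz  (b) Q = 8.549  (c) BW = 3764 Hz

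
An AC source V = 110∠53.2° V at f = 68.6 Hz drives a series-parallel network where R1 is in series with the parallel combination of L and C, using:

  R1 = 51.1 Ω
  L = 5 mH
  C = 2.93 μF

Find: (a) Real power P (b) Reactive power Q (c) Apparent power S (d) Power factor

Step 1 — Angular frequency: ω = 2π·f = 2π·68.6 = 431 rad/s.
Step 2 — Component impedances:
  R1: Z = R = 51.1 Ω
  L: Z = jωL = j·431·0.005 = 0 + j2.155 Ω
  C: Z = 1/(jωC) = -j/(ω·C) = 0 - j791.8 Ω
Step 3 — Parallel branch: L || C = 1/(1/L + 1/C) = 0 + j2.161 Ω.
Step 4 — Series with R1: Z_total = R1 + (L || C) = 51.1 + j2.161 Ω = 51.15∠2.4° Ω.
Step 5 — Source phasor: V = 110∠53.2° V = 65.89 + j88.08 V.
Step 6 — Current: I = V / Z = 1.36 + j1.666 A = 2.151∠50.8° A.
Step 7 — Complex power: S = V·I* = 236.4 + j9.996 VA.
Step 8 — Real power: P = Re(S) = 236.4 W.
Step 9 — Reactive power: Q = Im(S) = 9.996 VAR.
Step 10 — Apparent power: |S| = 236.6 VA.
Step 11 — Power factor: PF = P/|S| = 0.9991 (lagging).

(a) P = 236.4 W  (b) Q = 9.996 VAR  (c) S = 236.6 VA  (d) PF = 0.9991 (lagging)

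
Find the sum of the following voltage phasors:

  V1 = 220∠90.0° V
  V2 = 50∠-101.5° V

Step 1 — Convert each phasor to rectangular form:
  V1 = 220·(cos(90.0°) + j·sin(90.0°)) = 0 + j220 V
  V2 = 50·(cos(-101.5°) + j·sin(-101.5°)) = -9.968 - j49 V
Step 2 — Sum components: V_total = -9.968 + j171 V.
Step 3 — Convert to polar: |V_total| = 171.3 V, ∠V_total = 93.3°.

V_total = 171.3∠93.3° V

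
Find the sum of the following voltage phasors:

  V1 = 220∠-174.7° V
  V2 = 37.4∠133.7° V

Step 1 — Convert each phasor to rectangular form:
  V1 = 220·(cos(-174.7°) + j·sin(-174.7°)) = -219.1 - j20.32 V
  V2 = 37.4·(cos(133.7°) + j·sin(133.7°)) = -25.84 + j27.04 V
Step 2 — Sum components: V_total = -244.9 + j6.717 V.
Step 3 — Convert to polar: |V_total| = 245 V, ∠V_total = 178.4°.

V_total = 245∠178.4° V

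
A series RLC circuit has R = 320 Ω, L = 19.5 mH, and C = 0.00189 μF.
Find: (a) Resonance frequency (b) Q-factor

Step 1 — Resonance condition Im(Z)=0 gives ω₀ = 1/√(LC).
Step 2 — ω₀ = 1/√(0.0195·1.89e-09) = 1.647e+05 rad/s.
Step 3 — f₀ = ω₀/(2π) = 2.622e+04 Hz.
Step 4 — Series Q: Q = ω₀L/R = 1.647e+05·0.0195/320 = 10.04.

(a) f₀ = 2.622e+04 Hz  (b) Q = 10.04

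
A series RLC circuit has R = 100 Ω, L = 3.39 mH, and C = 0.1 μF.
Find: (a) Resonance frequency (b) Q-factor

Step 1 — Resonance condition Im(Z)=0 gives ω₀ = 1/√(LC).
Step 2 — ω₀ = 1/√(0.00339·1e-07) = 5.431e+04 rad/s.
Step 3 — f₀ = ω₀/(2π) = 8644 Hz.
Step 4 — Series Q: Q = ω₀L/R = 5.431e+04·0.00339/100 = 1.841.

(a) f₀ = 8644 Hz  (b) Q = 1.841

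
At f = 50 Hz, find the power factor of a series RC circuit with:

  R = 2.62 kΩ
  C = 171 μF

Step 1 — Angular frequency: ω = 2π·f = 2π·50 = 314.2 rad/s.
Step 2 — Component impedances:
  R: Z = R = 2620 Ω
  C: Z = 1/(jωC) = -j/(ω·C) = 0 - j18.61 Ω
Step 3 — Series combination: Z_total = R + C = 2620 - j18.61 Ω = 2620∠-0.4° Ω.
Step 4 — Power factor: PF = cos(φ) = Re(Z)/|Z| = 2620/2620 = 1.
Step 5 — Type: Im(Z) = -18.61 ⇒ leading (phase φ = -0.4°).

PF = 1 (leading, φ = -0.4°)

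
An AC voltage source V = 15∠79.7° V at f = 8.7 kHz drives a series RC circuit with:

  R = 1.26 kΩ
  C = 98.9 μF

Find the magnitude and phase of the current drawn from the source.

Step 1 — Angular frequency: ω = 2π·f = 2π·8700 = 5.466e+04 rad/s.
Step 2 — Component impedances:
  R: Z = R = 1260 Ω
  C: Z = 1/(jωC) = -j/(ω·C) = 0 - j0.185 Ω
Step 3 — Series combination: Z_total = R + C = 1260 - j0.185 Ω = 1260∠-0.0° Ω.
Step 4 — Source phasor: V = 15∠79.7° V = 2.682 + j14.76 V.
Step 5 — Ohm's law: I = V / Z_total = (2.682 + j14.76) / (1260 - j0.185) = 0.002127 + j0.01171 A.
Step 6 — Convert to polar: |I| = 0.0119 A, ∠I = 79.7°.

I = 0.0119∠79.7° A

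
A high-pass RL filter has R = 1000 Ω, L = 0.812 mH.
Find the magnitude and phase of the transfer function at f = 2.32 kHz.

Step 1 — Angular frequency: ω = 2π·2320 = 1.458e+04 rad/s.
Step 2 — Transfer function: H(jω) = jωL/(R + jωL).
Step 3 — Numerator jωL = j·11.84; denominator R + jωL = 1000 + j11.84.
Step 4 — H = 0.0001401 + j0.01183.
Step 5 — Magnitude: |H| = 0.01184 (-38.5 dB); phase: φ = 89.3°.

|H| = 0.01184 (-38.5 dB), φ = 89.3°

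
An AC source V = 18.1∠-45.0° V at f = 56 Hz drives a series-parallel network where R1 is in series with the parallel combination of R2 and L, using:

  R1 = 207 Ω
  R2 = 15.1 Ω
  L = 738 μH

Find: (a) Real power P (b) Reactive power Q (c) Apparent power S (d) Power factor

Step 1 — Angular frequency: ω = 2π·f = 2π·56 = 351.9 rad/s.
Step 2 — Component impedances:
  R1: Z = R = 207 Ω
  R2: Z = R = 15.1 Ω
  L: Z = jωL = j·351.9·0.000738 = 0 + j0.2597 Ω
Step 3 — Parallel branch: R2 || L = 1/(1/R2 + 1/L) = 0.004464 + j0.2596 Ω.
Step 4 — Series with R1: Z_total = R1 + (R2 || L) = 207 + j0.2596 Ω = 207∠0.1° Ω.
Step 5 — Source phasor: V = 18.1∠-45.0° V = 12.8 - j12.8 V.
Step 6 — Current: I = V / Z = 0.06175 - j0.06191 A = 0.08744∠-45.1° A.
Step 7 — Complex power: S = V·I* = 1.583 + j0.001985 VA.
Step 8 — Real power: P = Re(S) = 1.583 W.
Step 9 — Reactive power: Q = Im(S) = 0.001985 VAR.
Step 10 — Apparent power: |S| = 1.583 VA.
Step 11 — Power factor: PF = P/|S| = 1 (lagging).

(a) P = 1.583 W  (b) Q = 0.001985 VAR  (c) S = 1.583 VA  (d) PF = 1 (lagging)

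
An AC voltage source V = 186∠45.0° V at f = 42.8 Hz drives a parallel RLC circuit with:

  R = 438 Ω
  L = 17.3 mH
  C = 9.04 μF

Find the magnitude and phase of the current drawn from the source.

Step 1 — Angular frequency: ω = 2π·f = 2π·42.8 = 268.9 rad/s.
Step 2 — Component impedances:
  R: Z = R = 438 Ω
  L: Z = jωL = j·268.9·0.0173 = 0 + j4.652 Ω
  C: Z = 1/(jωC) = -j/(ω·C) = 0 - j411.3 Ω
Step 3 — Parallel combination: 1/Z_total = 1/R + 1/L + 1/C; Z_total = 0.05055 + j4.705 Ω = 4.705∠89.4° Ω.
Step 4 — Source phasor: V = 186∠45.0° V = 131.5 + j131.5 V.
Step 5 — Ohm's law: I = V / Z_total = (131.5 + j131.5) / (0.05055 + j4.705) = 28.25 - j27.65 A.
Step 6 — Convert to polar: |I| = 39.53 A, ∠I = -44.4°.

I = 39.53∠-44.4° A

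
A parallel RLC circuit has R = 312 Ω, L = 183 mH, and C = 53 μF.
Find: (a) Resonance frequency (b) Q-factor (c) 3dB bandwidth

Step 1 — Resonance: ω₀ = 1/√(LC) = 1/√(0.183·5.3e-05) = 321.1 rad/s.
Step 2 — f₀ = ω₀/(2π) = 51.1 Hz.
Step 3 — Parallel Q: Q = R/(ω₀L) = 312/(321.1·0.183) = 5.31.
Step 4 — Bandwidth: Δω = ω₀/Q = 60.47 rad/s; BW = Δω/(2π) = 9.625 Hz.

(a) f₀ = 51.1 Hz  (b) Q = 5.31  (c) BW = 9.625 Hz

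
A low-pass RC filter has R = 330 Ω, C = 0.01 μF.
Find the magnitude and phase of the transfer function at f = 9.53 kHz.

Step 1 — Angular frequency: ω = 2π·9530 = 5.988e+04 rad/s.
Step 2 — Transfer function: H(jω) = 1/(1 + jωRC).
Step 3 — Denominator: 1 + jωRC = 1 + j·5.988e+04·330·1e-08 = 1 + j0.1976.
Step 4 — H = 0.9624 - j0.1902.
Step 5 — Magnitude: |H| = 0.981 (-0.2 dB); phase: φ = -11.2°.

|H| = 0.981 (-0.2 dB), φ = -11.2°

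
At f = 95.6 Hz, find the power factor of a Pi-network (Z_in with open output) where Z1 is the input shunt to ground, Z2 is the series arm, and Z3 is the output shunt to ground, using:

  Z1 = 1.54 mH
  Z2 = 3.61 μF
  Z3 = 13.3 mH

Step 1 — Angular frequency: ω = 2π·f = 2π·95.6 = 600.7 rad/s.
Step 2 — Component impedances:
  Z1: Z = jωL = j·600.7·0.00154 = 0 + j0.925 Ω
  Z2: Z = 1/(jωC) = -j/(ω·C) = 0 - j461.2 Ω
  Z3: Z = jωL = j·600.7·0.0133 = 0 + j7.989 Ω
Step 3 — With open output, the series arm Z2 and the output shunt Z3 appear in series to ground: Z2 + Z3 = 0 - j453.2 Ω.
Step 4 — Parallel with input shunt Z1: Z_in = Z1 || (Z2 + Z3) = 0 + j0.9269 Ω = 0.9269∠90.0° Ω.
Step 5 — Power factor: PF = cos(φ) = Re(Z)/|Z| = -0/0.9269 = -0.
Step 6 — Type: Im(Z) = 0.9269 ⇒ lagging (phase φ = 90.0°).

PF = -0 (lagging, φ = 90.0°)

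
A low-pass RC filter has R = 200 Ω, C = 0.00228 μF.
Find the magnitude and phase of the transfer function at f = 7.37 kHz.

Step 1 — Angular frequency: ω = 2π·7370 = 4.631e+04 rad/s.
Step 2 — Transfer function: H(jω) = 1/(1 + jωRC).
Step 3 — Denominator: 1 + jωRC = 1 + j·4.631e+04·200·2.28e-09 = 1 + j0.02112.
Step 4 — H = 0.9996 - j0.02111.
Step 5 — Magnitude: |H| = 0.9998 (-0.0 dB); phase: φ = -1.2°.

|H| = 0.9998 (-0.0 dB), φ = -1.2°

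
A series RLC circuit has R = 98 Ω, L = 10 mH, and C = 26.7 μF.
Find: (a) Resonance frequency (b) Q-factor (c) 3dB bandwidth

Step 1 — Resonance: ω₀ = 1/√(LC) = 1/√(0.01·2.67e-05) = 1935 rad/s.
Step 2 — f₀ = ω₀/(2π) = 308 Hz.
Step 3 — Series Q: Q = ω₀L/R = 1935·0.01/98 = 0.1975.
Step 4 — Bandwidth: Δω = ω₀/Q = 9800 rad/s; BW = Δω/(2π) = 1560 Hz.

(a) f₀ = 308 Hz  (b) Q = 0.1975  (c) BW = 1560 Hz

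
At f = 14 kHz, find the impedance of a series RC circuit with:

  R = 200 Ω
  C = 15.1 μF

Step 1 — Angular frequency: ω = 2π·f = 2π·1.4e+04 = 8.796e+04 rad/s.
Step 2 — Component impedances:
  R: Z = R = 200 Ω
  C: Z = 1/(jωC) = -j/(ω·C) = 0 - j0.7529 Ω
Step 3 — Series combination: Z_total = R + C = 200 - j0.7529 Ω = 200∠-0.2° Ω.

Z = 200 - j0.7529 Ω = 200∠-0.2° Ω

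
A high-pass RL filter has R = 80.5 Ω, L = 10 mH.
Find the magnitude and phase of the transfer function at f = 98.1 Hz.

Step 1 — Angular frequency: ω = 2π·98.1 = 616.4 rad/s.
Step 2 — Transfer function: H(jω) = jωL/(R + jωL).
Step 3 — Numerator jωL = j·6.164; denominator R + jωL = 80.5 + j6.164.
Step 4 — H = 0.005829 + j0.07612.
Step 5 — Magnitude: |H| = 0.07635 (-22.3 dB); phase: φ = 85.6°.

|H| = 0.07635 (-22.3 dB), φ = 85.6°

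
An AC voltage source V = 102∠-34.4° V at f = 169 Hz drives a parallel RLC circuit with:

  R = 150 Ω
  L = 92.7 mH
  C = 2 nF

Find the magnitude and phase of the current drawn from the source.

Step 1 — Angular frequency: ω = 2π·f = 2π·169 = 1062 rad/s.
Step 2 — Component impedances:
  R: Z = R = 150 Ω
  L: Z = jωL = j·1062·0.0927 = 0 + j98.43 Ω
  C: Z = 1/(jωC) = -j/(ω·C) = 0 - j4.709e+05 Ω
Step 3 — Parallel combination: 1/Z_total = 1/R + 1/L + 1/C; Z_total = 45.16 + j68.81 Ω = 82.31∠56.7° Ω.
Step 4 — Source phasor: V = 102∠-34.4° V = 84.16 - j57.63 V.
Step 5 — Ohm's law: I = V / Z_total = (84.16 - j57.63) / (45.16 + j68.81) = -0.02423 - j1.239 A.
Step 6 — Convert to polar: |I| = 1.239 A, ∠I = -91.1°.

I = 1.239∠-91.1° A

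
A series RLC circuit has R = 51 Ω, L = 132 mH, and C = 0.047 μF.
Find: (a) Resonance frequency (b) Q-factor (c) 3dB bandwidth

Step 1 — Resonance: ω₀ = 1/√(LC) = 1/√(0.132·4.7e-08) = 1.27e+04 rad/s.
Step 2 — f₀ = ω₀/(2π) = 2021 Hz.
Step 3 — Series Q: Q = ω₀L/R = 1.27e+04·0.132/51 = 32.86.
Step 4 — Bandwidth: Δω = ω₀/Q = 386.4 rad/s; BW = Δω/(2π) = 61.49 Hz.

(a) f₀ = 2021 Hz  (b) Q = 32.86  (c) BW = 61.49 Hz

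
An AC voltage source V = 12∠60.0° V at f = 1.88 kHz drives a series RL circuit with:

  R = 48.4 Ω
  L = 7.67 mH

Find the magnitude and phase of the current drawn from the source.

Step 1 — Angular frequency: ω = 2π·f = 2π·1880 = 1.181e+04 rad/s.
Step 2 — Component impedances:
  R: Z = R = 48.4 Ω
  L: Z = jωL = j·1.181e+04·0.00767 = 0 + j90.6 Ω
Step 3 — Series combination: Z_total = R + L = 48.4 + j90.6 Ω = 102.7∠61.9° Ω.
Step 4 — Source phasor: V = 12∠60.0° V = 6 + j10.39 V.
Step 5 — Ohm's law: I = V / Z_total = (6 + j10.39) / (48.4 + j90.6) = 0.1168 - j0.00385 A.
Step 6 — Convert to polar: |I| = 0.1168 A, ∠I = -1.9°.

I = 0.1168∠-1.9° A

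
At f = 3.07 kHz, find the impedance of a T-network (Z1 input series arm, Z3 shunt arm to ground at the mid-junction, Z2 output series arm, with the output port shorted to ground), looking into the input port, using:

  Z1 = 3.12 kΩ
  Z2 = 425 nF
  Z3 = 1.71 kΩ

Step 1 — Angular frequency: ω = 2π·f = 2π·3070 = 1.929e+04 rad/s.
Step 2 — Component impedances:
  Z1: Z = R = 3120 Ω
  Z2: Z = 1/(jωC) = -j/(ω·C) = 0 - j122 Ω
  Z3: Z = R = 1710 Ω
Step 3 — With the output port shorted to ground, the output series arm Z2 runs from the junction to ground; the shunt arm Z3 also runs from the junction to ground. They appear in parallel: Z3 || Z2 = 8.657 - j121.4 Ω.
Step 4 — Series with input arm Z1: Z_in = Z1 + (Z3 || Z2) = 3129 - j121.4 Ω = 3131∠-2.2° Ω.

Z = 3129 - j121.4 Ω = 3131∠-2.2° Ω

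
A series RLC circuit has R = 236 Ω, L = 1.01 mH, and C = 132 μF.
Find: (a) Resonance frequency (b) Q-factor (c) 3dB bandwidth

Step 1 — Resonance condition Im(Z)=0 gives ω₀ = 1/√(LC).
Step 2 — ω₀ = 1/√(0.00101·0.000132) = 2739 rad/s.
Step 3 — f₀ = ω₀/(2π) = 435.9 Hz.
Step 4 — Series Q: Q = ω₀L/R = 2739·0.00101/236 = 0.01172.
Step 5 — 3dB bandwidth: Δω = ω₀/Q = 2.337e+05 rad/s; BW = Δω/(2π) = 3.719e+04 Hz.

(a) f₀ = 435.9 Hz  (b) Q = 0.01172  (c) BW = 3.719e+04 Hz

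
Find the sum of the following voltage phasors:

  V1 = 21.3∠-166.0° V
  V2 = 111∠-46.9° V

Step 1 — Convert each phasor to rectangular form:
  V1 = 21.3·(cos(-166.0°) + j·sin(-166.0°)) = -20.67 - j5.153 V
  V2 = 111·(cos(-46.9°) + j·sin(-46.9°)) = 75.84 - j81.05 V
Step 2 — Sum components: V_total = 55.18 - j86.2 V.
Step 3 — Convert to polar: |V_total| = 102.3 V, ∠V_total = -57.4°.

V_total = 102.3∠-57.4° V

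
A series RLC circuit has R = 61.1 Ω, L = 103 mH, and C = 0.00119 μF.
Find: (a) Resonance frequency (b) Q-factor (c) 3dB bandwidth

Step 1 — Resonance condition Im(Z)=0 gives ω₀ = 1/√(LC).
Step 2 — ω₀ = 1/√(0.103·1.19e-09) = 9.032e+04 rad/s.
Step 3 — f₀ = ω₀/(2π) = 1.438e+04 Hz.
Step 4 — Series Q: Q = ω₀L/R = 9.032e+04·0.103/61.1 = 152.3.
Step 5 — 3dB bandwidth: Δω = ω₀/Q = 593.2 rad/s; BW = Δω/(2π) = 94.41 Hz.

(a) f₀ = 1.438e+04 Hz  (b) Q = 152.3  (c) BW = 94.41 Hz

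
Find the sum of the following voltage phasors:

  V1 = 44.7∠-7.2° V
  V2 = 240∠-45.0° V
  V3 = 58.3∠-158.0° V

Step 1 — Convert each phasor to rectangular form:
  V1 = 44.7·(cos(-7.2°) + j·sin(-7.2°)) = 44.35 - j5.602 V
  V2 = 240·(cos(-45.0°) + j·sin(-45.0°)) = 169.7 - j169.7 V
  V3 = 58.3·(cos(-158.0°) + j·sin(-158.0°)) = -54.05 - j21.84 V
Step 2 — Sum components: V_total = 160 - j197.1 V.
Step 3 — Convert to polar: |V_total| = 253.9 V, ∠V_total = -50.9°.

V_total = 253.9∠-50.9° V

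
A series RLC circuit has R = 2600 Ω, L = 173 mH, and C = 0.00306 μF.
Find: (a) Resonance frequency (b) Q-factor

Step 1 — Resonance condition Im(Z)=0 gives ω₀ = 1/√(LC).
Step 2 — ω₀ = 1/√(0.173·3.06e-09) = 4.346e+04 rad/s.
Step 3 — f₀ = ω₀/(2π) = 6917 Hz.
Step 4 — Series Q: Q = ω₀L/R = 4.346e+04·0.173/2600 = 2.892.

(a) f₀ = 6917 Hz  (b) Q = 2.892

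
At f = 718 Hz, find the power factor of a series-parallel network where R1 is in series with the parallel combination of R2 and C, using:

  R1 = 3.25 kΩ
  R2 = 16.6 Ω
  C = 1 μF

Step 1 — Angular frequency: ω = 2π·f = 2π·718 = 4511 rad/s.
Step 2 — Component impedances:
  R1: Z = R = 3250 Ω
  R2: Z = R = 16.6 Ω
  C: Z = 1/(jωC) = -j/(ω·C) = 0 - j221.7 Ω
Step 3 — Parallel branch: R2 || C = 1/(1/R2 + 1/C) = 16.51 - j1.236 Ω.
Step 4 — Series with R1: Z_total = R1 + (R2 || C) = 3267 - j1.236 Ω = 3267∠-0.0° Ω.
Step 5 — Power factor: PF = cos(φ) = Re(Z)/|Z| = 3267/3267 = 1.
Step 6 — Type: Im(Z) = -1.236 ⇒ leading (phase φ = -0.0°).

PF = 1 (leading, φ = -0.0°)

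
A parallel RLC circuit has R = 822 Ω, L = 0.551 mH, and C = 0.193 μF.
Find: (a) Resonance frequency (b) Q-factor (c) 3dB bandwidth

Step 1 — Resonance: ω₀ = 1/√(LC) = 1/√(0.000551·1.93e-07) = 9.697e+04 rad/s.
Step 2 — f₀ = ω₀/(2π) = 1.543e+04 Hz.
Step 3 — Parallel Q: Q = R/(ω₀L) = 822/(9.697e+04·0.000551) = 15.38.
Step 4 — Bandwidth: Δω = ω₀/Q = 6303 rad/s; BW = Δω/(2π) = 1003 Hz.

(a) f₀ = 1.543e+04 Hz  (b) Q = 15.38  (c) BW = 1003 Hz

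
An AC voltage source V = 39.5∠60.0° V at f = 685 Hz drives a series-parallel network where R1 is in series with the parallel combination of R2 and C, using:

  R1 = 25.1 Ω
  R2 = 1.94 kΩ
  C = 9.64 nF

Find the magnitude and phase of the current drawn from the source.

Step 1 — Angular frequency: ω = 2π·f = 2π·685 = 4304 rad/s.
Step 2 — Component impedances:
  R1: Z = R = 25.1 Ω
  R2: Z = R = 1940 Ω
  C: Z = 1/(jωC) = -j/(ω·C) = 0 - j2.41e+04 Ω
Step 3 — Parallel branch: R2 || C = 1/(1/R2 + 1/C) = 1928 - j155.1 Ω.
Step 4 — Series with R1: Z_total = R1 + (R2 || C) = 1953 - j155.1 Ω = 1959∠-4.5° Ω.
Step 5 — Source phasor: V = 39.5∠60.0° V = 19.75 + j34.21 V.
Step 6 — Ohm's law: I = V / Z_total = (19.75 + j34.21) / (1953 - j155.1) = 0.008668 + j0.01821 A.
Step 7 — Convert to polar: |I| = 0.02017 A, ∠I = 64.5°.

I = 0.02017∠64.5° A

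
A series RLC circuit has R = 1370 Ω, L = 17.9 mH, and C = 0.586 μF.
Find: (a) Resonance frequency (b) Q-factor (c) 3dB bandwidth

Step 1 — Resonance: ω₀ = 1/√(LC) = 1/√(0.0179·5.86e-07) = 9764 rad/s.
Step 2 — f₀ = ω₀/(2π) = 1554 Hz.
Step 3 — Series Q: Q = ω₀L/R = 9764·0.0179/1370 = 0.1276.
Step 4 — Bandwidth: Δω = ω₀/Q = 7.654e+04 rad/s; BW = Δω/(2π) = 1.218e+04 Hz.

(a) f₀ = 1554 Hz  (b) Q = 0.1276  (c) BW = 1.218e+04 Hz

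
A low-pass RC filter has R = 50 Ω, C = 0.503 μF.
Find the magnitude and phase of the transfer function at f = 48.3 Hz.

Step 1 — Angular frequency: ω = 2π·48.3 = 303.5 rad/s.
Step 2 — Transfer function: H(jω) = 1/(1 + jωRC).
Step 3 — Denominator: 1 + jωRC = 1 + j·303.5·50·5.03e-07 = 1 + j0.007632.
Step 4 — H = 0.9999 - j0.007632.
Step 5 — Magnitude: |H| = 1 (-0.0 dB); phase: φ = -0.4°.

|H| = 1 (-0.0 dB), φ = -0.4°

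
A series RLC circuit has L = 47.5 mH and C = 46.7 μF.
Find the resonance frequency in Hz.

Step 1 — Resonance condition Im(Z)=0 gives ω₀ = 1/√(LC).
Step 2 — ω₀ = 1/√(0.0475·4.67e-05) = 671.4 rad/s.
Step 3 — f₀ = ω₀/(2π) = 106.9 Hz.

f₀ = 106.9 Hz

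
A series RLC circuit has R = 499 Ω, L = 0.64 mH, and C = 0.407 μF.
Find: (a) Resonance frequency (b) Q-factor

Step 1 — Resonance condition Im(Z)=0 gives ω₀ = 1/√(LC).
Step 2 — ω₀ = 1/√(0.00064·4.07e-07) = 6.196e+04 rad/s.
Step 3 — f₀ = ω₀/(2π) = 9861 Hz.
Step 4 — Series Q: Q = ω₀L/R = 6.196e+04·0.00064/499 = 0.07947.

(a) f₀ = 9861 Hz  (b) Q = 0.07947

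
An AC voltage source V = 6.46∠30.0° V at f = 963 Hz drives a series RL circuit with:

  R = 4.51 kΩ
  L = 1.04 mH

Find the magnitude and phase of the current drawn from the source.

Step 1 — Angular frequency: ω = 2π·f = 2π·963 = 6051 rad/s.
Step 2 — Component impedances:
  R: Z = R = 4510 Ω
  L: Z = jωL = j·6051·0.00104 = 0 + j6.293 Ω
Step 3 — Series combination: Z_total = R + L = 4510 + j6.293 Ω = 4510∠0.1° Ω.
Step 4 — Source phasor: V = 6.46∠30.0° V = 5.595 + j3.23 V.
Step 5 — Ohm's law: I = V / Z_total = (5.595 + j3.23) / (4510 + j6.293) = 0.001241 + j0.0007145 A.
Step 6 — Convert to polar: |I| = 0.001432 A, ∠I = 29.9°.

I = 0.001432∠29.9° A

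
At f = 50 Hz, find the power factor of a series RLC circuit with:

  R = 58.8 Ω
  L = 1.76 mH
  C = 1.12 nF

Step 1 — Angular frequency: ω = 2π·f = 2π·50 = 314.2 rad/s.
Step 2 — Component impedances:
  R: Z = R = 58.8 Ω
  L: Z = jωL = j·314.2·0.00176 = 0 + j0.5529 Ω
  C: Z = 1/(jωC) = -j/(ω·C) = 0 - j2.842e+06 Ω
Step 3 — Series combination: Z_total = R + L + C = 58.8 - j2.842e+06 Ω = 2.842e+06∠-90.0° Ω.
Step 4 — Power factor: PF = cos(φ) = Re(Z)/|Z| = 58.8/2.842e+06 = 2.069e-05.
Step 5 — Type: Im(Z) = -2.842e+06 ⇒ leading (phase φ = -90.0°).

PF = 2.069e-05 (leading, φ = -90.0°)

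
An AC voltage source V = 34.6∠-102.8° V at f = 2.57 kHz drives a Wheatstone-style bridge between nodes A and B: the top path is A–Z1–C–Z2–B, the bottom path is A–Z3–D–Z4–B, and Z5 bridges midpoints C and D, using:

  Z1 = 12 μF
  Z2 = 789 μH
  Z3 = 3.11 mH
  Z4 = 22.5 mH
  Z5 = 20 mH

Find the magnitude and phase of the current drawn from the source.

Step 1 — Angular frequency: ω = 2π·f = 2π·2570 = 1.615e+04 rad/s.
Step 2 — Component impedances:
  Z1: Z = 1/(jωC) = -j/(ω·C) = 0 - j5.161 Ω
  Z2: Z = jωL = j·1.615e+04·0.000789 = 0 + j12.74 Ω
  Z3: Z = jωL = j·1.615e+04·0.00311 = 0 + j50.22 Ω
  Z4: Z = jωL = j·1.615e+04·0.0225 = 0 + j363.3 Ω
  Z5: Z = jωL = j·1.615e+04·0.02 = 0 + j323 Ω
Step 3 — Bridge requires nodal analysis (the Z5 bridge couples midpoints C and D, so the two paths cannot be reduced to a simple series/parallel combination). Setting node B to ground and injecting 1 A at node A, the 3-node admittance system at A, C, D solves to V_A = Z_AB = 0 + j7.345 Ω = 7.345∠90.0° Ω.
Step 4 — Source phasor: V = 34.6∠-102.8° V = -7.666 - j33.74 V.
Step 5 — Ohm's law: I = V / Z_total = (-7.666 - j33.74) / (0 + j7.345) = -4.593 + j1.044 A.
Step 6 — Convert to polar: |I| = 4.71 A, ∠I = 167.2°.

I = 4.71∠167.2° A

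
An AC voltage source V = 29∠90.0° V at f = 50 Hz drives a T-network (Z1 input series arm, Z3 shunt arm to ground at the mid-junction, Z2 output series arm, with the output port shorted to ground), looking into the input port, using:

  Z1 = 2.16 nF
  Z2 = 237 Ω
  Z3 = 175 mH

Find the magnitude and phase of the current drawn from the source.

Step 1 — Angular frequency: ω = 2π·f = 2π·50 = 314.2 rad/s.
Step 2 — Component impedances:
  Z1: Z = 1/(jωC) = -j/(ω·C) = 0 - j1.474e+06 Ω
  Z2: Z = R = 237 Ω
  Z3: Z = jωL = j·314.2·0.175 = 0 + j54.98 Ω
Step 3 — With the output port shorted to ground, the output series arm Z2 runs from the junction to ground; the shunt arm Z3 also runs from the junction to ground. They appear in parallel: Z3 || Z2 = 12.1 + j52.17 Ω.
Step 4 — Series with input arm Z1: Z_in = Z1 + (Z3 || Z2) = 12.1 - j1.474e+06 Ω = 1.474e+06∠-90.0° Ω.
Step 5 — Source phasor: V = 29∠90.0° V = 0 + j29 V.
Step 6 — Ohm's law: I = V / Z_total = (0 + j29) / (12.1 - j1.474e+06) = -1.968e-05 + j1.616e-10 A.
Step 7 — Convert to polar: |I| = 1.968e-05 A, ∠I = 180.0°.

I = 1.968e-05∠180.0° A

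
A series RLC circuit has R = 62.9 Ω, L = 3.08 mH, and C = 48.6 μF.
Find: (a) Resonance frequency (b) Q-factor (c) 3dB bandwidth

Step 1 — Resonance: ω₀ = 1/√(LC) = 1/√(0.00308·4.86e-05) = 2585 rad/s.
Step 2 — f₀ = ω₀/(2π) = 411.4 Hz.
Step 3 — Series Q: Q = ω₀L/R = 2585·0.00308/62.9 = 0.1266.
Step 4 — Bandwidth: Δω = ω₀/Q = 2.042e+04 rad/s; BW = Δω/(2π) = 3250 Hz.

(a) f₀ = 411.4 Hz  (b) Q = 0.1266  (c) BW = 3250 Hz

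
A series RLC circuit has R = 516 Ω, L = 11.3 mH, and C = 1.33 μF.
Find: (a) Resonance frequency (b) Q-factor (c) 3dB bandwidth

Step 1 — Resonance: ω₀ = 1/√(LC) = 1/√(0.0113·1.33e-06) = 8157 rad/s.
Step 2 — f₀ = ω₀/(2π) = 1298 Hz.
Step 3 — Series Q: Q = ω₀L/R = 8157·0.0113/516 = 0.1786.
Step 4 — Bandwidth: Δω = ω₀/Q = 4.566e+04 rad/s; BW = Δω/(2π) = 7268 Hz.

(a) f₀ = 1298 Hz  (b) Q = 0.1786  (c) BW = 7268 Hz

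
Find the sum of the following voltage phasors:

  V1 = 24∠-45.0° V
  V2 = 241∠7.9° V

Step 1 — Convert each phasor to rectangular form:
  V1 = 24·(cos(-45.0°) + j·sin(-45.0°)) = 16.97 - j16.97 V
  V2 = 241·(cos(7.9°) + j·sin(7.9°)) = 238.7 + j33.12 V
Step 2 — Sum components: V_total = 255.7 + j16.15 V.
Step 3 — Convert to polar: |V_total| = 256.2 V, ∠V_total = 3.6°.

V_total = 256.2∠3.6° V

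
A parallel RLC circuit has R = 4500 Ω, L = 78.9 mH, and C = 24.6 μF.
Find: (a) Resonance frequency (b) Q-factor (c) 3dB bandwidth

Step 1 — Resonance: ω₀ = 1/√(LC) = 1/√(0.0789·2.46e-05) = 717.8 rad/s.
Step 2 — f₀ = ω₀/(2π) = 114.2 Hz.
Step 3 — Parallel Q: Q = R/(ω₀L) = 4500/(717.8·0.0789) = 79.46.
Step 4 — Bandwidth: Δω = ω₀/Q = 9.033 rad/s; BW = Δω/(2π) = 1.438 Hz.

(a) f₀ = 114.2 Hz  (b) Q = 79.46  (c) BW = 1.438 Hz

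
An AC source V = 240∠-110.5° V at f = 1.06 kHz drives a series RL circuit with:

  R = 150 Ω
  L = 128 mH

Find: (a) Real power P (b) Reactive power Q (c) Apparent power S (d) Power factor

Step 1 — Angular frequency: ω = 2π·f = 2π·1060 = 6660 rad/s.
Step 2 — Component impedances:
  R: Z = R = 150 Ω
  L: Z = jωL = j·6660·0.128 = 0 + j852.5 Ω
Step 3 — Series combination: Z_total = R + L = 150 + j852.5 Ω = 865.6∠80.0° Ω.
Step 4 — Source phasor: V = 240∠-110.5° V = -84.05 - j224.8 V.
Step 5 — Current: I = V / Z = -0.2726 + j0.05063 A = 0.2773∠169.5° A.
Step 6 — Complex power: S = V·I* = 11.53 + j65.54 VA.
Step 7 — Real power: P = Re(S) = 11.53 W.
Step 8 — Reactive power: Q = Im(S) = 65.54 VAR.
Step 9 — Apparent power: |S| = 66.54 VA.
Step 10 — Power factor: PF = P/|S| = 0.1733 (lagging).

(a) P = 11.53 W  (b) Q = 65.54 VAR  (c) S = 66.54 VA  (d) PF = 0.1733 (lagging)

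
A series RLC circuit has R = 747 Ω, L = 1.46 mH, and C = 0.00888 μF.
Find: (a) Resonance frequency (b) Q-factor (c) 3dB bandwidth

Step 1 — Resonance condition Im(Z)=0 gives ω₀ = 1/√(LC).
Step 2 — ω₀ = 1/√(0.00146·8.88e-09) = 2.777e+05 rad/s.
Step 3 — f₀ = ω₀/(2π) = 4.42e+04 Hz.
Step 4 — Series Q: Q = ω₀L/R = 2.777e+05·0.00146/747 = 0.5428.
Step 5 — 3dB bandwidth: Δω = ω₀/Q = 5.116e+05 rad/s; BW = Δω/(2π) = 8.143e+04 Hz.

(a) f₀ = 4.42e+04 Hz  (b) Q = 0.5428  (c) BW = 8.143e+04 Hz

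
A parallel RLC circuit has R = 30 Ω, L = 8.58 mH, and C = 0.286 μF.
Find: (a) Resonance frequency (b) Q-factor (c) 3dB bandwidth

Step 1 — Resonance: ω₀ = 1/√(LC) = 1/√(0.00858·2.86e-07) = 2.019e+04 rad/s.
Step 2 — f₀ = ω₀/(2π) = 3213 Hz.
Step 3 — Parallel Q: Q = R/(ω₀L) = 30/(2.019e+04·0.00858) = 0.1732.
Step 4 — Bandwidth: Δω = ω₀/Q = 1.166e+05 rad/s; BW = Δω/(2π) = 1.855e+04 Hz.

(a) f₀ = 3213 Hz  (b) Q = 0.1732  (c) BW = 1.855e+04 Hz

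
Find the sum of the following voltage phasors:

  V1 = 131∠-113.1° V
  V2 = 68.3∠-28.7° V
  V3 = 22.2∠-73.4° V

Step 1 — Convert each phasor to rectangular form:
  V1 = 131·(cos(-113.1°) + j·sin(-113.1°)) = -51.4 - j120.5 V
  V2 = 68.3·(cos(-28.7°) + j·sin(-28.7°)) = 59.91 - j32.8 V
  V3 = 22.2·(cos(-73.4°) + j·sin(-73.4°)) = 6.342 - j21.27 V
Step 2 — Sum components: V_total = 14.86 - j174.6 V.
Step 3 — Convert to polar: |V_total| = 175.2 V, ∠V_total = -85.1°.

V_total = 175.2∠-85.1° V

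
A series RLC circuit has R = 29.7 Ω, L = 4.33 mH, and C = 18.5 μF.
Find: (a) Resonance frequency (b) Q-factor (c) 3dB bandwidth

Step 1 — Resonance: ω₀ = 1/√(LC) = 1/√(0.00433·1.85e-05) = 3533 rad/s.
Step 2 — f₀ = ω₀/(2π) = 562.3 Hz.
Step 3 — Series Q: Q = ω₀L/R = 3533·0.00433/29.7 = 0.5151.
Step 4 — Bandwidth: Δω = ω₀/Q = 6859 rad/s; BW = Δω/(2π) = 1092 Hz.

(a) f₀ = 562.3 Hz  (b) Q = 0.5151  (c) BW = 1092 Hz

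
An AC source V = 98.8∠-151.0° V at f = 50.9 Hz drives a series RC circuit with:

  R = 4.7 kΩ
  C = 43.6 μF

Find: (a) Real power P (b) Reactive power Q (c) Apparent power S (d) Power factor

Step 1 — Angular frequency: ω = 2π·f = 2π·50.9 = 319.8 rad/s.
Step 2 — Component impedances:
  R: Z = R = 4700 Ω
  C: Z = 1/(jωC) = -j/(ω·C) = 0 - j71.72 Ω
Step 3 — Series combination: Z_total = R + C = 4700 - j71.72 Ω = 4701∠-0.9° Ω.
Step 4 — Source phasor: V = 98.8∠-151.0° V = -86.41 - j47.9 V.
Step 5 — Current: I = V / Z = -0.01823 - j0.01047 A = 0.02102∠-150.1° A.
Step 6 — Complex power: S = V·I* = 2.076 - j0.03168 VA.
Step 7 — Real power: P = Re(S) = 2.076 W.
Step 8 — Reactive power: Q = Im(S) = -0.03168 VAR.
Step 9 — Apparent power: |S| = 2.077 VA.
Step 10 — Power factor: PF = P/|S| = 0.9999 (leading).

(a) P = 2.076 W  (b) Q = -0.03168 VAR  (c) S = 2.077 VA  (d) PF = 0.9999 (leading)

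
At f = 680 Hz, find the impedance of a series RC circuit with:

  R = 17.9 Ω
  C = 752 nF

Step 1 — Angular frequency: ω = 2π·f = 2π·680 = 4273 rad/s.
Step 2 — Component impedances:
  R: Z = R = 17.9 Ω
  C: Z = 1/(jωC) = -j/(ω·C) = 0 - j311.2 Ω
Step 3 — Series combination: Z_total = R + C = 17.9 - j311.2 Ω = 311.8∠-86.7° Ω.

Z = 17.9 - j311.2 Ω = 311.8∠-86.7° Ω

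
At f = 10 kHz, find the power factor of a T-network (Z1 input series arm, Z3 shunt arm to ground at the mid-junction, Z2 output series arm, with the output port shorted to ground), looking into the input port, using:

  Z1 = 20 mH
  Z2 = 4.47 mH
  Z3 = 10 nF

Step 1 — Angular frequency: ω = 2π·f = 2π·1e+04 = 6.283e+04 rad/s.
Step 2 — Component impedances:
  Z1: Z = jωL = j·6.283e+04·0.02 = 0 + j1257 Ω
  Z2: Z = jωL = j·6.283e+04·0.00447 = 0 + j280.9 Ω
  Z3: Z = 1/(jωC) = -j/(ω·C) = 0 - j1592 Ω
Step 3 — With the output port shorted to ground, the output series arm Z2 runs from the junction to ground; the shunt arm Z3 also runs from the junction to ground. They appear in parallel: Z3 || Z2 = 0 + j341 Ω.
Step 4 — Series with input arm Z1: Z_in = Z1 + (Z3 || Z2) = 0 + j1598 Ω = 1598∠90.0° Ω.
Step 5 — Power factor: PF = cos(φ) = Re(Z)/|Z| = 0/1598 = 0.
Step 6 — Type: Im(Z) = 1598 ⇒ lagging (phase φ = 90.0°).

PF = 0 (lagging, φ = 90.0°)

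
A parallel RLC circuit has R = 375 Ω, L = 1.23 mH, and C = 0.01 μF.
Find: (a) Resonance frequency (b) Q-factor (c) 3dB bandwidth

Step 1 — Resonance: ω₀ = 1/√(LC) = 1/√(0.00123·1e-08) = 2.851e+05 rad/s.
Step 2 — f₀ = ω₀/(2π) = 4.538e+04 Hz.
Step 3 — Parallel Q: Q = R/(ω₀L) = 375/(2.851e+05·0.00123) = 1.069.
Step 4 — Bandwidth: Δω = ω₀/Q = 2.667e+05 rad/s; BW = Δω/(2π) = 4.244e+04 Hz.

(a) f₀ = 4.538e+04 Hz  (b) Q = 1.069  (c) BW = 4.244e+04 Hz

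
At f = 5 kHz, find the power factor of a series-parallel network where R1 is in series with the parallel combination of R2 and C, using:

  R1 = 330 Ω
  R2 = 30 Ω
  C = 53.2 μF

Step 1 — Angular frequency: ω = 2π·f = 2π·5000 = 3.142e+04 rad/s.
Step 2 — Component impedances:
  R1: Z = R = 330 Ω
  R2: Z = R = 30 Ω
  C: Z = 1/(jωC) = -j/(ω·C) = 0 - j0.5983 Ω
Step 3 — Parallel branch: R2 || C = 1/(1/R2 + 1/C) = 0.01193 - j0.5981 Ω.
Step 4 — Series with R1: Z_total = R1 + (R2 || C) = 330 - j0.5981 Ω = 330∠-0.1° Ω.
Step 5 — Power factor: PF = cos(φ) = Re(Z)/|Z| = 330/330 = 1.
Step 6 — Type: Im(Z) = -0.5981 ⇒ leading (phase φ = -0.1°).

PF = 1 (leading, φ = -0.1°)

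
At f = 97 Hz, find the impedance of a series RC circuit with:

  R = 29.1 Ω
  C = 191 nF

Step 1 — Angular frequency: ω = 2π·f = 2π·97 = 609.5 rad/s.
Step 2 — Component impedances:
  R: Z = R = 29.1 Ω
  C: Z = 1/(jωC) = -j/(ω·C) = 0 - j8590 Ω
Step 3 — Series combination: Z_total = R + C = 29.1 - j8590 Ω = 8590∠-89.8° Ω.

Z = 29.1 - j8590 Ω = 8590∠-89.8° Ω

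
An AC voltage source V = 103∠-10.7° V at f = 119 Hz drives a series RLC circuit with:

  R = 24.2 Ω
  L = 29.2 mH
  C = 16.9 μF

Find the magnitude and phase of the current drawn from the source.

Step 1 — Angular frequency: ω = 2π·f = 2π·119 = 747.7 rad/s.
Step 2 — Component impedances:
  R: Z = R = 24.2 Ω
  L: Z = jωL = j·747.7·0.0292 = 0 + j21.83 Ω
  C: Z = 1/(jωC) = -j/(ω·C) = 0 - j79.14 Ω
Step 3 — Series combination: Z_total = R + L + C = 24.2 - j57.31 Ω = 62.21∠-67.1° Ω.
Step 4 — Source phasor: V = 103∠-10.7° V = 101.2 - j19.12 V.
Step 5 — Ohm's law: I = V / Z_total = (101.2 - j19.12) / (24.2 - j57.31) = 0.9162 + j1.379 A.
Step 6 — Convert to polar: |I| = 1.656 A, ∠I = 56.4°.

I = 1.656∠56.4° A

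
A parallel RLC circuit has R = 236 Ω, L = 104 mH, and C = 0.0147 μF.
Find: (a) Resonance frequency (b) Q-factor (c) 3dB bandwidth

Step 1 — Resonance: ω₀ = 1/√(LC) = 1/√(0.104·1.47e-08) = 2.558e+04 rad/s.
Step 2 — f₀ = ω₀/(2π) = 4070 Hz.
Step 3 — Parallel Q: Q = R/(ω₀L) = 236/(2.558e+04·0.104) = 0.08873.
Step 4 — Bandwidth: Δω = ω₀/Q = 2.883e+05 rad/s; BW = Δω/(2π) = 4.588e+04 Hz.

(a) f₀ = 4070 Hz  (b) Q = 0.08873  (c) BW = 4.588e+04 Hz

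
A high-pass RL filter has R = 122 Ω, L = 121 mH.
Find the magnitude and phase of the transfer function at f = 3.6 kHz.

Step 1 — Angular frequency: ω = 2π·3600 = 2.262e+04 rad/s.
Step 2 — Transfer function: H(jω) = jωL/(R + jωL).
Step 3 — Numerator jωL = j·2737; denominator R + jωL = 122 + j2737.
Step 4 — H = 0.998 + j0.04449.
Step 5 — Magnitude: |H| = 0.999 (-0.0 dB); phase: φ = 2.6°.

|H| = 0.999 (-0.0 dB), φ = 2.6°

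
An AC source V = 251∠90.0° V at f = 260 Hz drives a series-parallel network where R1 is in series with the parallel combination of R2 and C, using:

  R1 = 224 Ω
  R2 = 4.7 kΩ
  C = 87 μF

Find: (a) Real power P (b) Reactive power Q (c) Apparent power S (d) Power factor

Step 1 — Angular frequency: ω = 2π·f = 2π·260 = 1634 rad/s.
Step 2 — Component impedances:
  R1: Z = R = 224 Ω
  R2: Z = R = 4700 Ω
  C: Z = 1/(jωC) = -j/(ω·C) = 0 - j7.036 Ω
Step 3 — Parallel branch: R2 || C = 1/(1/R2 + 1/C) = 0.01053 - j7.036 Ω.
Step 4 — Series with R1: Z_total = R1 + (R2 || C) = 224 - j7.036 Ω = 224.1∠-1.8° Ω.
Step 5 — Source phasor: V = 251∠90.0° V = 0 + j251 V.
Step 6 — Current: I = V / Z = -0.03516 + j1.119 A = 1.12∠91.8° A.
Step 7 — Complex power: S = V·I* = 281 - j8.825 VA.
Step 8 — Real power: P = Re(S) = 281 W.
Step 9 — Reactive power: Q = Im(S) = -8.825 VAR.
Step 10 — Apparent power: |S| = 281.1 VA.
Step 11 — Power factor: PF = P/|S| = 0.9995 (leading).

(a) P = 281 W  (b) Q = -8.825 VAR  (c) S = 281.1 VA  (d) PF = 0.9995 (leading)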